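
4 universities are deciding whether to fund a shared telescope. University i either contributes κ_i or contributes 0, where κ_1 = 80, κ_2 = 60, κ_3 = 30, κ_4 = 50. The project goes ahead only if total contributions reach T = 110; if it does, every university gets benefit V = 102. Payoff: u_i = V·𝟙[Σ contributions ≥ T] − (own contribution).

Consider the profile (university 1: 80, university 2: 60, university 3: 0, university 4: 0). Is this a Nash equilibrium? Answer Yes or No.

Total = 140 ≥ 110: provided.
University 1 (pledges 80, payoff 22): dropping to 0 → total 60, payoff 0. No gain.
University 2 (pledges 60, payoff 42): dropping to 0 → total 80, payoff 0. No gain.
University 3 (pledges 0, payoff 102): pledging 30 → total 170, payoff 72. No gain.
University 4 (pledges 0, payoff 102): pledging 50 → total 190, payoff 52. No gain.

Yes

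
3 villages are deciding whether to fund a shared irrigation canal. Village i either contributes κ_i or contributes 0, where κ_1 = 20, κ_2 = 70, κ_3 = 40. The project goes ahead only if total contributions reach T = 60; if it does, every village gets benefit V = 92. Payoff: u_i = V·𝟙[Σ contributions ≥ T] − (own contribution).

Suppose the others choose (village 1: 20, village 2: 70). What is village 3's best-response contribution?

Others' total = 90 ≥ 60; contributing adds cost 40 for no extra benefit.
Best response: 0.

0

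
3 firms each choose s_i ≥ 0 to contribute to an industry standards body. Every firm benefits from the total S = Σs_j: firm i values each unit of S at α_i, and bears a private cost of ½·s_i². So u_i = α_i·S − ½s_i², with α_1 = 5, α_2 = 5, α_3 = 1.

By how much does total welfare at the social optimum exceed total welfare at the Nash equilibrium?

Firm i's FOC: ∂u_i/∂s_i = α_i − s_i = 0, so s_i* = α_i.
NE contributions = (5, 5, 1); S = 11.
W^NE = (Σα)·S − ½Σα_i² = 11² − ½·51 = 95.5.
Planner sets s_i = Σα_j = 11 for every i, so S^SO = 3·11 = 33.
W^SO = (Σα)·S^SO − ½·3·(Σα)² = (3/2)·11² = 181.5.
Deadweight loss = W^SO − W^NE = 86.

86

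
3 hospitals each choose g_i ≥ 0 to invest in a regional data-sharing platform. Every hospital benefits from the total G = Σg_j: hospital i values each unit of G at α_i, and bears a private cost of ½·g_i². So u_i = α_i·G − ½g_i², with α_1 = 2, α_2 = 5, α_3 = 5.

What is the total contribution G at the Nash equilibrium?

Hospital i's FOC: ∂u_i/∂g_i = α_i − g_i = 0, so g_i* = α_i.
NE contributions = (2, 5, 5); G = 12.

12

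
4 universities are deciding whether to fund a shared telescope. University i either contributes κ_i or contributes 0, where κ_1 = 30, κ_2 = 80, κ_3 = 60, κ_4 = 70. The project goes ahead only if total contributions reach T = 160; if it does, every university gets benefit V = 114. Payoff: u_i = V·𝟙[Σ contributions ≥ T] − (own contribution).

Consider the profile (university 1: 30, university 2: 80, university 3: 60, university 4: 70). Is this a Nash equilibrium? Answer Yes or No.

Total = 240 ≥ 160: provided.
University 1 (pledges 30, payoff 84): dropping to 0 → total 210, payoff 114. Profitable deviation.

No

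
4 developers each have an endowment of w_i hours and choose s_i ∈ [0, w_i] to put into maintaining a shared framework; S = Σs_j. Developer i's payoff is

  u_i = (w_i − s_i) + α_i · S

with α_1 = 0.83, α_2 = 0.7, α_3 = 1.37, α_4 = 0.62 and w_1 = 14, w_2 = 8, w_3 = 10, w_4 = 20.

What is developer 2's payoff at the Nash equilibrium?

∂u_i/∂s_i = α_i − 1, so developer i contributes w_i if α_i > 1, else 0.
α_i > 1 for i ∈ {3}; NE contributions (0, 0, 10, 0), S = 10.
u_2 = (8 − 0) + 0.7·10 = 15.

15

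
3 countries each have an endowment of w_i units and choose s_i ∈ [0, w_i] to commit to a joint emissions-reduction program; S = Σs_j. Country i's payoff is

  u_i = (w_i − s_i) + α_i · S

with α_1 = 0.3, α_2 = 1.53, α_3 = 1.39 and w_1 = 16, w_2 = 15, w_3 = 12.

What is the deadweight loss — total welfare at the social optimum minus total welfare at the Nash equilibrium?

35.52

∂u_i/∂s_i = α_i − 1, so country i contributes w_i if α_i > 1, else 0.
α_i > 1 for i ∈ {2, 3}; NE contributions (0, 15, 12), S = 27.
W^NE = Σw_i − S^NE + (Σα_i)·S^NE = 43 + 2.22·27 = 102.94.
Planner: ∂(Σu_j)/∂s_i = Σα_j − 1 = 2.22 > 0, so everyone contributes w_i; S^SO = 43, W^SO = 43 + 2.22·43 = 138.46.
Deadweight loss = 35.52.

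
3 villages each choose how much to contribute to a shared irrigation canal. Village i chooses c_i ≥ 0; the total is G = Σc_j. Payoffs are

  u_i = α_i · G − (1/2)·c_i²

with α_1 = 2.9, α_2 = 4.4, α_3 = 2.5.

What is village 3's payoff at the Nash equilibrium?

Village i's FOC: ∂u_i/∂c_i = α_i − c_i = 0, so c_i* = α_i.
NE contributions = (2.9, 4.4, 2.5); G = 9.8.
u_3 = α_3·G − ½·(c_3)² = 2.5·9.8 − ½·2.5² = 21.375.

21.375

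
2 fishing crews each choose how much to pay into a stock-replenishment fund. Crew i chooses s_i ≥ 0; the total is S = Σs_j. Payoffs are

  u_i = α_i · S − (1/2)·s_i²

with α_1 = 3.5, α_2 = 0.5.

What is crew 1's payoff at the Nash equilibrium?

Crew i's FOC: ∂u_i/∂s_i = α_i − s_i = 0, so s_i* = α_i.
NE contributions = (3.5, 0.5); S = 4.
u_1 = α_1·S − ½·(s_1)² = 3.5·4 − ½·3.5² = 7.875.

7.875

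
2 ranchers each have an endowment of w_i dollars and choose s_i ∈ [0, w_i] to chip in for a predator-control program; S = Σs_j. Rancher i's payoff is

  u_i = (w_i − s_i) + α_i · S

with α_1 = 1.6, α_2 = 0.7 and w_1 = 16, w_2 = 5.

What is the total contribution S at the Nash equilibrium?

∂u_i/∂s_i = α_i − 1, so rancher i contributes w_i if α_i > 1, else 0.
α_i > 1 for i ∈ {1}; NE contributions (16, 0), S = 16.

16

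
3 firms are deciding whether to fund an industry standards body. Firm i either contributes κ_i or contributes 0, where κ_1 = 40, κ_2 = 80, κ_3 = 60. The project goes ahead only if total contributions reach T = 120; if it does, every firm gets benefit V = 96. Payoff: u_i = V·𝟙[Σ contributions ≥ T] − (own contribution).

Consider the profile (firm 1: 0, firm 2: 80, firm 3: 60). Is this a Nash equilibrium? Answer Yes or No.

Yes

Total = 140 ≥ 120: provided.
Firm 1 (pledges 0, payoff 96): pledging 40 → total 180, payoff 56. No gain.
Firm 2 (pledges 80, payoff 16): dropping to 0 → total 60, payoff 0. No gain.
Firm 3 (pledges 60, payoff 36): dropping to 0 → total 80, payoff 0. No gain.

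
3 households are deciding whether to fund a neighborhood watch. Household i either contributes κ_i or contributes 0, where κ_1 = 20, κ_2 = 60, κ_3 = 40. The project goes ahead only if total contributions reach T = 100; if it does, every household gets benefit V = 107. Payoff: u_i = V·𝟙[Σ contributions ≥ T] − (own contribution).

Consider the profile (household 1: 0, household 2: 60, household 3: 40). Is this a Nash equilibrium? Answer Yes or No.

Total = 100 ≥ 100: provided.
Household 1 (pledges 0, payoff 107): pledging 20 → total 120, payoff 87. No gain.
Household 2 (pledges 60, payoff 47): dropping to 0 → total 40, payoff 0. No gain.
Household 3 (pledges 40, payoff 67): dropping to 0 → total 60, payoff 0. No gain.

Yes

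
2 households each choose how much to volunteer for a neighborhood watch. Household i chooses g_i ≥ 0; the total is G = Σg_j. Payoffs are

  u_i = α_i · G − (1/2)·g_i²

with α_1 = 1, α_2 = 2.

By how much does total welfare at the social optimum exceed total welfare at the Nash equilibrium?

2.5

Household i's FOC: ∂u_i/∂g_i = α_i − g_i = 0, so g_i* = α_i.
NE contributions = (1, 2); G = 3.
W^NE = (Σα)·G − ½Σα_i² = 3² − ½·5 = 6.5.
Planner sets g_i = Σα_j = 3 for every i, so G^SO = 2·3 = 6.
W^SO = (Σα)·G^SO − ½·2·(Σα)² = (2/2)·3² = 9.
Deadweight loss = W^SO − W^NE = 2.5.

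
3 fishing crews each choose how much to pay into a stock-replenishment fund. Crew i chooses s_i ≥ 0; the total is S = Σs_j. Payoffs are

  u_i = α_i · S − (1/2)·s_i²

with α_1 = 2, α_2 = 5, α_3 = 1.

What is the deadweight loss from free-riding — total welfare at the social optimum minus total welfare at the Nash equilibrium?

47

Crew i's FOC: ∂u_i/∂s_i = α_i − s_i = 0, so s_i* = α_i.
NE contributions = (2, 5, 1); S = 8.
W^NE = (Σα)·S − ½Σα_i² = 8² − ½·30 = 49.
Planner sets s_i = Σα_j = 8 for every i, so S^SO = 3·8 = 24.
W^SO = (Σα)·S^SO − ½·3·(Σα)² = (3/2)·8² = 96.
Deadweight loss = W^SO − W^NE = 47.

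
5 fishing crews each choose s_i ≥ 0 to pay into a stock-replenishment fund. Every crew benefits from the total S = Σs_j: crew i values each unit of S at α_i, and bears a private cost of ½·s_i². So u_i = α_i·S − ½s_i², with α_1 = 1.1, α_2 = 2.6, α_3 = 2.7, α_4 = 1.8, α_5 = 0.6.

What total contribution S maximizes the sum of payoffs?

44

Planner FOC: ∂(Σu_j)/∂s_i = (Σα_j) − s_i = 0, so s_i^SO = Σα_j = 8.8 for every i; S^SO = 44.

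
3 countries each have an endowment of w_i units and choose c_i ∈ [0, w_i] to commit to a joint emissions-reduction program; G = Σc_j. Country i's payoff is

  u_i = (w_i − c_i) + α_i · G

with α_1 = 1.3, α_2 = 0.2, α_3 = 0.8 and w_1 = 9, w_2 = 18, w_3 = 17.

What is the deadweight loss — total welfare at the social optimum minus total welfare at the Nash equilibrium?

45.5

∂u_i/∂c_i = α_i − 1, so country i contributes w_i if α_i > 1, else 0.
α_i > 1 for i ∈ {1}; NE contributions (9, 0, 0), G = 9.
W^NE = Σw_i − G^NE + (Σα_i)·G^NE = 44 + 1.3·9 = 55.7.
Planner: ∂(Σu_j)/∂c_i = Σα_j − 1 = 1.3 > 0, so everyone contributes w_i; G^SO = 44, W^SO = 44 + 1.3·44 = 101.2.
Deadweight loss = 45.5.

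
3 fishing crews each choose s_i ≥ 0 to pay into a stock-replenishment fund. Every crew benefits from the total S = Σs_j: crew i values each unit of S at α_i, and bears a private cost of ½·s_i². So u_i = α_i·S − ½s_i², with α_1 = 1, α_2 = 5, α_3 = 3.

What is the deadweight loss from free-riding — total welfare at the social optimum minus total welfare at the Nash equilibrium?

Crew i's FOC: ∂u_i/∂s_i = α_i − s_i = 0, so s_i* = α_i.
NE contributions = (1, 5, 3); S = 9.
W^NE = (Σα)·S − ½Σα_i² = 9² − ½·35 = 63.5.
Planner sets s_i = Σα_j = 9 for every i, so S^SO = 3·9 = 27.
W^SO = (Σα)·S^SO − ½·3·(Σα)² = (3/2)·9² = 121.5.
Deadweight loss = W^SO − W^NE = 58.

58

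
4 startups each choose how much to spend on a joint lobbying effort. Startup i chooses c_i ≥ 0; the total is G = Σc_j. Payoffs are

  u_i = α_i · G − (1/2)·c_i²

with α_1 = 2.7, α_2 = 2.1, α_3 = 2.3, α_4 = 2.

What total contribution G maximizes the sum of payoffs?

36.4

Planner FOC: ∂(Σu_j)/∂c_i = (Σα_j) − c_i = 0, so c_i^SO = Σα_j = 9.1 for every i; G^SO = 36.4.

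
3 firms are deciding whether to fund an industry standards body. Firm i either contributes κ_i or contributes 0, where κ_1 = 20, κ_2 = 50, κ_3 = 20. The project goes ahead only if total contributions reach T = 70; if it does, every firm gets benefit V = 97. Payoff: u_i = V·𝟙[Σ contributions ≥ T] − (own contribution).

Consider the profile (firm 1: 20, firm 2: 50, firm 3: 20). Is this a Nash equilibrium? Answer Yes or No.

No

Total = 90 ≥ 70: provided.
Firm 1 (pledges 20, payoff 77): dropping to 0 → total 70, payoff 97. Profitable deviation.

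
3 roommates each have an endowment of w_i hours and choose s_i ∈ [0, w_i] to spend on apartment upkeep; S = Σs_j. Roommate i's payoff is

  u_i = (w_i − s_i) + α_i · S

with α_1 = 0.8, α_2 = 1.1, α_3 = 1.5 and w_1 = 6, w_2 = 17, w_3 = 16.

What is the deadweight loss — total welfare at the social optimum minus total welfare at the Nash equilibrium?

∂u_i/∂s_i = α_i − 1, so roommate i contributes w_i if α_i > 1, else 0.
α_i > 1 for i ∈ {2, 3}; NE contributions (0, 17, 16), S = 33.
W^NE = Σw_i − S^NE + (Σα_i)·S^NE = 39 + 2.4·33 = 118.2.
Planner: ∂(Σu_j)/∂s_i = Σα_j − 1 = 2.4 > 0, so everyone contributes w_i; S^SO = 39, W^SO = 39 + 2.4·39 = 132.6.
Deadweight loss = 14.4.

14.4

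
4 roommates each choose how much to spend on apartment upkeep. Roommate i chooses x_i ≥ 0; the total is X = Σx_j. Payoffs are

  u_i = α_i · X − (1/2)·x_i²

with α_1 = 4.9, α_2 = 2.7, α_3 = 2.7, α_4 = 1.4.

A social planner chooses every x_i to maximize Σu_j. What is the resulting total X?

Planner FOC: ∂(Σu_j)/∂x_i = (Σα_j) − x_i = 0, so x_i^SO = Σα_j = 11.7 for every i; X^SO = 46.8.

46.8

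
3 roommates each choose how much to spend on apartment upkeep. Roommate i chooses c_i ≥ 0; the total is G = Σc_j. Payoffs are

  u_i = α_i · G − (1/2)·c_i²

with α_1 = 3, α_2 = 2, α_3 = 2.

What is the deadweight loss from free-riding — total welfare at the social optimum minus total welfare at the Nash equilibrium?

Roommate i's FOC: ∂u_i/∂c_i = α_i − c_i = 0, so c_i* = α_i.
NE contributions = (3, 2, 2); G = 7.
W^NE = (Σα)·G − ½Σα_i² = 7² − ½·17 = 40.5.
Planner sets c_i = Σα_j = 7 for every i, so G^SO = 3·7 = 21.
W^SO = (Σα)·G^SO − ½·3·(Σα)² = (3/2)·7² = 73.5.
Deadweight loss = W^SO − W^NE = 33.

33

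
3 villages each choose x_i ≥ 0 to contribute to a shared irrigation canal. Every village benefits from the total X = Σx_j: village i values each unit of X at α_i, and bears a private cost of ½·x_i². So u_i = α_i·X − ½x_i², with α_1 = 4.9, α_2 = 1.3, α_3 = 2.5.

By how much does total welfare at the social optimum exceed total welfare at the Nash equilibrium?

53.82

Village i's FOC: ∂u_i/∂x_i = α_i − x_i = 0, so x_i* = α_i.
NE contributions = (4.9, 1.3, 2.5); X = 8.7.
W^NE = (Σα)·X − ½Σα_i² = 8.7² − ½·31.95 = 59.715.
Planner sets x_i = Σα_j = 8.7 for every i, so X^SO = 3·8.7 = 26.1.
W^SO = (Σα)·X^SO − ½·3·(Σα)² = (3/2)·8.7² = 113.535.
Deadweight loss = W^SO − W^NE = 53.82.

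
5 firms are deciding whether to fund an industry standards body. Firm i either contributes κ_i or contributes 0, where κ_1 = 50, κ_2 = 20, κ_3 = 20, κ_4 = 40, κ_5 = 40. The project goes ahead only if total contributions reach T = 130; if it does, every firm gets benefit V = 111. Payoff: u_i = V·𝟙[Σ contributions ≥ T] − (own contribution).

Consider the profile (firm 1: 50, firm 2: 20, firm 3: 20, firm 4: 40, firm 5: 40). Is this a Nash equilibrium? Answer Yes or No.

No

Total = 170 ≥ 130: provided.
Firm 1 (pledges 50, payoff 61): dropping to 0 → total 120, payoff 0. No gain.
Firm 2 (pledges 20, payoff 91): dropping to 0 → total 150, payoff 111. Profitable deviation.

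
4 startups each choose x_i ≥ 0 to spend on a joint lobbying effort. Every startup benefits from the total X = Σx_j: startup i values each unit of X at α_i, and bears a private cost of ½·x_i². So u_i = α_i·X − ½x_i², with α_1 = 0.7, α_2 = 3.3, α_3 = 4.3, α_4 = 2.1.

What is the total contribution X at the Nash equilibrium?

10.4

Startup i's FOC: ∂u_i/∂x_i = α_i − x_i = 0, so x_i* = α_i.
NE contributions = (0.7, 3.3, 4.3, 2.1); X = 10.4.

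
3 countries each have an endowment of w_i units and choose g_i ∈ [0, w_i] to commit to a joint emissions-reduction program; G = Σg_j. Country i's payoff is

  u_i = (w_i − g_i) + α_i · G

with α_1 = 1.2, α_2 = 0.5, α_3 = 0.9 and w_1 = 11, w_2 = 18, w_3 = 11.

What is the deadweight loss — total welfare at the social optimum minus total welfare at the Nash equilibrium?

46.4

∂u_i/∂g_i = α_i − 1, so country i contributes w_i if α_i > 1, else 0.
α_i > 1 for i ∈ {1}; NE contributions (11, 0, 0), G = 11.
W^NE = Σw_i − G^NE + (Σα_i)·G^NE = 40 + 1.6·11 = 57.6.
Planner: ∂(Σu_j)/∂g_i = Σα_j − 1 = 1.6 > 0, so everyone contributes w_i; G^SO = 40, W^SO = 40 + 1.6·40 = 104.
Deadweight loss = 46.4.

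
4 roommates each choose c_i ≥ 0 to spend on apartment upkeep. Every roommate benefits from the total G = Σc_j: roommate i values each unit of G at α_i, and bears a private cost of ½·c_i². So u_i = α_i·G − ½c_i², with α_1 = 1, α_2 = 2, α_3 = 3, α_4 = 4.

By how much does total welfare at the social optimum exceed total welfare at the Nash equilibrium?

Roommate i's FOC: ∂u_i/∂c_i = α_i − c_i = 0, so c_i* = α_i.
NE contributions = (1, 2, 3, 4); G = 10.
W^NE = (Σα)·G − ½Σα_i² = 10² − ½·30 = 85.
Planner sets c_i = Σα_j = 10 for every i, so G^SO = 4·10 = 40.
W^SO = (Σα)·G^SO − ½·4·(Σα)² = (4/2)·10² = 200.
Deadweight loss = W^SO − W^NE = 115.

115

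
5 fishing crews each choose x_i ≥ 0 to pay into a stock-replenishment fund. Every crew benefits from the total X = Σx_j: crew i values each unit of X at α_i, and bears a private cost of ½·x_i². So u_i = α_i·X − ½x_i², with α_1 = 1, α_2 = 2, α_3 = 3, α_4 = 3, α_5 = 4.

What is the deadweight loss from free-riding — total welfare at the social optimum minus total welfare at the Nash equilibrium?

273

Crew i's FOC: ∂u_i/∂x_i = α_i − x_i = 0, so x_i* = α_i.
NE contributions = (1, 2, 3, 3, 4); X = 13.
W^NE = (Σα)·X − ½Σα_i² = 13² − ½·39 = 149.5.
Planner sets x_i = Σα_j = 13 for every i, so X^SO = 5·13 = 65.
W^SO = (Σα)·X^SO − ½·5·(Σα)² = (5/2)·13² = 422.5.
Deadweight loss = W^SO − W^NE = 273.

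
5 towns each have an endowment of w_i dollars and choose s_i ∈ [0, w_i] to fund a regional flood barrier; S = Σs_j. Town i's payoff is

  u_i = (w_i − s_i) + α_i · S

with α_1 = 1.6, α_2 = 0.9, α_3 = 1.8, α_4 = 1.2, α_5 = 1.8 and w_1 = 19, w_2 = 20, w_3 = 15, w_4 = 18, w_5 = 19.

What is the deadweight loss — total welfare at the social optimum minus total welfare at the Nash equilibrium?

∂u_i/∂s_i = α_i − 1, so town i contributes w_i if α_i > 1, else 0.
α_i > 1 for i ∈ {1, 3, 4, 5}; NE contributions (19, 0, 15, 18, 19), S = 71.
W^NE = Σw_i − S^NE + (Σα_i)·S^NE = 91 + 6.3·71 = 538.3.
Planner: ∂(Σu_j)/∂s_i = Σα_j − 1 = 6.3 > 0, so everyone contributes w_i; S^SO = 91, W^SO = 91 + 6.3·91 = 664.3.
Deadweight loss = 126.

126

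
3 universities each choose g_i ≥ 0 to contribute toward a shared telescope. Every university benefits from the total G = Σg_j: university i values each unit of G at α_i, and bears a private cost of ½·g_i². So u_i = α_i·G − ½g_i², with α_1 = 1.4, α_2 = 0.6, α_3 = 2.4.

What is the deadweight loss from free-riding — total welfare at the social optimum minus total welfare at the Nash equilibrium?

University i's FOC: ∂u_i/∂g_i = α_i − g_i = 0, so g_i* = α_i.
NE contributions = (1.4, 0.6, 2.4); G = 4.4.
W^NE = (Σα)·G − ½Σα_i² = 4.4² − ½·8.08 = 15.32.
Planner sets g_i = Σα_j = 4.4 for every i, so G^SO = 3·4.4 = 13.2.
W^SO = (Σα)·G^SO − ½·3·(Σα)² = (3/2)·4.4² = 29.04.
Deadweight loss = W^SO − W^NE = 13.72.

13.72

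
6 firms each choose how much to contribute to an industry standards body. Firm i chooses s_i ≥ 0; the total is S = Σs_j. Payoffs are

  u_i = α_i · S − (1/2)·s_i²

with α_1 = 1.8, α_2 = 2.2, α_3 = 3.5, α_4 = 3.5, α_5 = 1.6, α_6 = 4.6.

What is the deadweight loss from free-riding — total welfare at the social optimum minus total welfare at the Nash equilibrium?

Firm i's FOC: ∂u_i/∂s_i = α_i − s_i = 0, so s_i* = α_i.
NE contributions = (1.8, 2.2, 3.5, 3.5, 1.6, 4.6); S = 17.2.
W^NE = (Σα)·S − ½Σα_i² = 17.2² − ½·56.3 = 267.69.
Planner sets s_i = Σα_j = 17.2 for every i, so S^SO = 6·17.2 = 103.2.
W^SO = (Σα)·S^SO − ½·6·(Σα)² = (6/2)·17.2² = 887.52.
Deadweight loss = W^SO − W^NE = 619.83.

619.83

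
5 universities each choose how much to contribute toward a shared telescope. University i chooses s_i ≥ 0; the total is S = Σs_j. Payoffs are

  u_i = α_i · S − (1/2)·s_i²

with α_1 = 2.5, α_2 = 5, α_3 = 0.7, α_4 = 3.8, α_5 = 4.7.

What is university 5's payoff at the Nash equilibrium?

67.445

University i's FOC: ∂u_i/∂s_i = α_i − s_i = 0, so s_i* = α_i.
NE contributions = (2.5, 5, 0.7, 3.8, 4.7); S = 16.7.
u_5 = α_5·S − ½·(s_5)² = 4.7·16.7 − ½·4.7² = 67.445.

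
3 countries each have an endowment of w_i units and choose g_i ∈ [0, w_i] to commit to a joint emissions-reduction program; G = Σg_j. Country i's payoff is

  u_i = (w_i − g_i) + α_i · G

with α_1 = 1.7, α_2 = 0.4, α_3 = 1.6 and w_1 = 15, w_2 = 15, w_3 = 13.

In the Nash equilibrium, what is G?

∂u_i/∂g_i = α_i − 1, so country i contributes w_i if α_i > 1, else 0.
α_i > 1 for i ∈ {1, 3}; NE contributions (15, 0, 13), G = 28.

28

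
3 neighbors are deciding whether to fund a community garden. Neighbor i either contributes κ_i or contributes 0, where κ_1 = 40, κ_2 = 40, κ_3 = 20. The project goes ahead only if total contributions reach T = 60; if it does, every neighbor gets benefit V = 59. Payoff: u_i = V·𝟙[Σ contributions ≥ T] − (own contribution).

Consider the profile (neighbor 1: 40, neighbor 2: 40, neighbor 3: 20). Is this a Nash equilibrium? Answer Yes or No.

No

Total = 100 ≥ 60: provided.
Neighbor 1 (pledges 40, payoff 19): dropping to 0 → total 60, payoff 59. Profitable deviation.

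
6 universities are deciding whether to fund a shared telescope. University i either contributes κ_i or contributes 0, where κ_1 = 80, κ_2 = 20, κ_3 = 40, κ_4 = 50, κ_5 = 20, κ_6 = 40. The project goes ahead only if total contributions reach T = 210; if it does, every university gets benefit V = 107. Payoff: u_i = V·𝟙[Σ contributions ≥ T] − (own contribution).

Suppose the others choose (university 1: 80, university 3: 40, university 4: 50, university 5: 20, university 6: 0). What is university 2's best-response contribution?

Others' total = 190. Contributing 20 brings total to 210 ≥ 210: gain V − κ_2 = 87.
Best response: 20.

20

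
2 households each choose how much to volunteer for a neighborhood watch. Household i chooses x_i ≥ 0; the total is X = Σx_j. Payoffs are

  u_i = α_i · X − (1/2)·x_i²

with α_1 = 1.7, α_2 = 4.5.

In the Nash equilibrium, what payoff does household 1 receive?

Household i's FOC: ∂u_i/∂x_i = α_i − x_i = 0, so x_i* = α_i.
NE contributions = (1.7, 4.5); X = 6.2.
u_1 = α_1·X − ½·(x_1)² = 1.7·6.2 − ½·1.7² = 9.095.

9.095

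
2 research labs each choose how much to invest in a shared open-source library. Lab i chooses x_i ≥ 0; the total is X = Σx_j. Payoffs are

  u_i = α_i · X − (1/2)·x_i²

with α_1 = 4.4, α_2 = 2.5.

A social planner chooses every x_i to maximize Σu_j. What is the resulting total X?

13.8

Planner FOC: ∂(Σu_j)/∂x_i = (Σα_j) − x_i = 0, so x_i^SO = Σα_j = 6.9 for every i; X^SO = 13.8.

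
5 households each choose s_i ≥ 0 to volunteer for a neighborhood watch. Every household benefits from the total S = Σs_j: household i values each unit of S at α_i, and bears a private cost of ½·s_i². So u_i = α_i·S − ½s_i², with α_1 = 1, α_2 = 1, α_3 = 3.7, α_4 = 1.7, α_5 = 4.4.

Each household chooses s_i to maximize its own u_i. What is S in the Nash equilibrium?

Household i's FOC: ∂u_i/∂s_i = α_i − s_i = 0, so s_i* = α_i.
NE contributions = (1, 1, 3.7, 1.7, 4.4); S = 11.8.

11.8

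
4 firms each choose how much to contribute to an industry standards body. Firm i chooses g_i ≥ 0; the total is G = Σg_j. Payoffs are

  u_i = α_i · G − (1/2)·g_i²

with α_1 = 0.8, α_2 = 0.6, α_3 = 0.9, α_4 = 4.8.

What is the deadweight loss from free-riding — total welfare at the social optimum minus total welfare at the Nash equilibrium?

62.835

Firm i's FOC: ∂u_i/∂g_i = α_i − g_i = 0, so g_i* = α_i.
NE contributions = (0.8, 0.6, 0.9, 4.8); G = 7.1.
W^NE = (Σα)·G − ½Σα_i² = 7.1² − ½·24.85 = 37.985.
Planner sets g_i = Σα_j = 7.1 for every i, so G^SO = 4·7.1 = 28.4.
W^SO = (Σα)·G^SO − ½·4·(Σα)² = (4/2)·7.1² = 100.82.
Deadweight loss = W^SO − W^NE = 62.835.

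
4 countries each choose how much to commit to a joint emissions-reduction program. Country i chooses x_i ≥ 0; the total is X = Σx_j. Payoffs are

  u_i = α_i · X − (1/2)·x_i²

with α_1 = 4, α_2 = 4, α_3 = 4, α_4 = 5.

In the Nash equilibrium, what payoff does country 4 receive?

72.5

Country i's FOC: ∂u_i/∂x_i = α_i − x_i = 0, so x_i* = α_i.
NE contributions = (4, 4, 4, 5); X = 17.
u_4 = α_4·X − ½·(x_4)² = 5·17 − ½·5² = 72.5.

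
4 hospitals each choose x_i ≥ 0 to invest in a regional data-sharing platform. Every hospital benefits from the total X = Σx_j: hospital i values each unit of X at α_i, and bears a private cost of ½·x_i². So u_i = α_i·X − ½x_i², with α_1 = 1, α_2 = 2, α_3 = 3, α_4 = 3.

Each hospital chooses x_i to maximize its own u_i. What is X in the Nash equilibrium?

9

Hospital i's FOC: ∂u_i/∂x_i = α_i − x_i = 0, so x_i* = α_i.
NE contributions = (1, 2, 3, 3); X = 9.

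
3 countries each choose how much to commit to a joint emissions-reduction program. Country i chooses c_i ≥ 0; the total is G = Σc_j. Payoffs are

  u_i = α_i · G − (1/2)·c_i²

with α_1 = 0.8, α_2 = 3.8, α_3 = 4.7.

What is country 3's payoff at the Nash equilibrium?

Country i's FOC: ∂u_i/∂c_i = α_i − c_i = 0, so c_i* = α_i.
NE contributions = (0.8, 3.8, 4.7); G = 9.3.
u_3 = α_3·G − ½·(c_3)² = 4.7·9.3 − ½·4.7² = 32.665.

32.665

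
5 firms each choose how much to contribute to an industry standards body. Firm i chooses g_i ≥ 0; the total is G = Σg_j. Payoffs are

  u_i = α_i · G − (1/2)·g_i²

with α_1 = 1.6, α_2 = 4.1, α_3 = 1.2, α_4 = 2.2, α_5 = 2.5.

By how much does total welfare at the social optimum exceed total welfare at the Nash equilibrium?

217.79

Firm i's FOC: ∂u_i/∂g_i = α_i − g_i = 0, so g_i* = α_i.
NE contributions = (1.6, 4.1, 1.2, 2.2, 2.5); G = 11.6.
W^NE = (Σα)·G − ½Σα_i² = 11.6² − ½·31.9 = 118.61.
Planner sets g_i = Σα_j = 11.6 for every i, so G^SO = 5·11.6 = 58.
W^SO = (Σα)·G^SO − ½·5·(Σα)² = (5/2)·11.6² = 336.4.
Deadweight loss = W^SO − W^NE = 217.79.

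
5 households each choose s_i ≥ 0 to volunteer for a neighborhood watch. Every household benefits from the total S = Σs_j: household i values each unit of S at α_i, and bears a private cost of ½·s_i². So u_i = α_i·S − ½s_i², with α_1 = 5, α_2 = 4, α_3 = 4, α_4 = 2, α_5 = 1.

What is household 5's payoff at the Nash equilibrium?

Household i's FOC: ∂u_i/∂s_i = α_i − s_i = 0, so s_i* = α_i.
NE contributions = (5, 4, 4, 2, 1); S = 16.
u_5 = α_5·S − ½·(s_5)² = 1·16 − ½·1² = 15.5.

15.5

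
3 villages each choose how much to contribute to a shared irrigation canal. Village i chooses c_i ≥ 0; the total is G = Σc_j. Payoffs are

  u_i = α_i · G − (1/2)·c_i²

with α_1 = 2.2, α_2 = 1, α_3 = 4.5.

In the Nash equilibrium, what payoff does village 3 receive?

Village i's FOC: ∂u_i/∂c_i = α_i − c_i = 0, so c_i* = α_i.
NE contributions = (2.2, 1, 4.5); G = 7.7.
u_3 = α_3·G − ½·(c_3)² = 4.5·7.7 − ½·4.5² = 24.525.

24.525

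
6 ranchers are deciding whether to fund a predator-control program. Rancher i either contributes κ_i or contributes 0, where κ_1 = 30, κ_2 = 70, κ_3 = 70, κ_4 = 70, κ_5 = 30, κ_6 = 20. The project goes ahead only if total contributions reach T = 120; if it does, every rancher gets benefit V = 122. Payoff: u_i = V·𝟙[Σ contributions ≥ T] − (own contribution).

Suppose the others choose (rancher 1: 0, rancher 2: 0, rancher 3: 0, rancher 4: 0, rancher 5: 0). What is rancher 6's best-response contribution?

Others' total = 0. Even contributing 20 gives 20 < 120: no benefit either way.
Best response: 0.

0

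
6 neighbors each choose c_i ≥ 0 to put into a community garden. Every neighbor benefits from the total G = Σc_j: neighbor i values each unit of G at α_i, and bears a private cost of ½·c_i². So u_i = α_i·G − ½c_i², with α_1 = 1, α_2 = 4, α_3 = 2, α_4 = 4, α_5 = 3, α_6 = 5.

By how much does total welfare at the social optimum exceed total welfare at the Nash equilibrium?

Neighbor i's FOC: ∂u_i/∂c_i = α_i − c_i = 0, so c_i* = α_i.
NE contributions = (1, 4, 2, 4, 3, 5); G = 19.
W^NE = (Σα)·G − ½Σα_i² = 19² − ½·71 = 325.5.
Planner sets c_i = Σα_j = 19 for every i, so G^SO = 6·19 = 114.
W^SO = (Σα)·G^SO − ½·6·(Σα)² = (6/2)·19² = 1083.
Deadweight loss = W^SO − W^NE = 757.5.

757.5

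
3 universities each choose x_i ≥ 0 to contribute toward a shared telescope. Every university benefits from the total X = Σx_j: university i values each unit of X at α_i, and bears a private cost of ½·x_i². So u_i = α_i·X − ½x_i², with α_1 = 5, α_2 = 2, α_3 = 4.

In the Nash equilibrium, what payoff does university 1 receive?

University i's FOC: ∂u_i/∂x_i = α_i − x_i = 0, so x_i* = α_i.
NE contributions = (5, 2, 4); X = 11.
u_1 = α_1·X − ½·(x_1)² = 5·11 − ½·5² = 42.5.

42.5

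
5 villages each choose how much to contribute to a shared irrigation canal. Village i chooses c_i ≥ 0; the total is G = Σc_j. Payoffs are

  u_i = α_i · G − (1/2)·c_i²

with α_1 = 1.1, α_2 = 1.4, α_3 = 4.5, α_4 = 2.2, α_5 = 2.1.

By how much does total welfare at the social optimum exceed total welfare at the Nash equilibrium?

207.87

Village i's FOC: ∂u_i/∂c_i = α_i − c_i = 0, so c_i* = α_i.
NE contributions = (1.1, 1.4, 4.5, 2.2, 2.1); G = 11.3.
W^NE = (Σα)·G − ½Σα_i² = 11.3² − ½·32.67 = 111.355.
Planner sets c_i = Σα_j = 11.3 for every i, so G^SO = 5·11.3 = 56.5.
W^SO = (Σα)·G^SO − ½·5·(Σα)² = (5/2)·11.3² = 319.225.
Deadweight loss = W^SO − W^NE = 207.87.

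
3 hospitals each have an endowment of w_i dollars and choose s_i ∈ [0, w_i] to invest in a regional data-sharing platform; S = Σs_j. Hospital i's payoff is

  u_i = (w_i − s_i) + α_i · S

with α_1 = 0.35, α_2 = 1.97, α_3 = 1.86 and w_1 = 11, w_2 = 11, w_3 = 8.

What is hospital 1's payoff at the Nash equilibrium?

17.65

∂u_i/∂s_i = α_i − 1, so hospital i contributes w_i if α_i > 1, else 0.
α_i > 1 for i ∈ {2, 3}; NE contributions (0, 11, 8), S = 19.
u_1 = (11 − 0) + 0.35·19 = 17.65.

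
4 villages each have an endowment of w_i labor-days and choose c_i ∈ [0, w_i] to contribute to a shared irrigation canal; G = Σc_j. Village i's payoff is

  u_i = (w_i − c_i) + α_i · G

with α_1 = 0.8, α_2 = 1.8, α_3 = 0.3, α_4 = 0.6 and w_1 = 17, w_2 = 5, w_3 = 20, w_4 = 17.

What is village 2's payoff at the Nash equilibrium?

∂u_i/∂c_i = α_i − 1, so village i contributes w_i if α_i > 1, else 0.
α_i > 1 for i ∈ {2}; NE contributions (0, 5, 0, 0), G = 5.
u_2 = (5 − 5) + 1.8·5 = 9.

9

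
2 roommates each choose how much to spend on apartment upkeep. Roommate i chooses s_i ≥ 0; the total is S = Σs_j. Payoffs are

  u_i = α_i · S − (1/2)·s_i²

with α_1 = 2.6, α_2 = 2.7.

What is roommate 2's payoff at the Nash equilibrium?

10.665

Roommate i's FOC: ∂u_i/∂s_i = α_i − s_i = 0, so s_i* = α_i.
NE contributions = (2.6, 2.7); S = 5.3.
u_2 = α_2·S − ½·(s_2)² = 2.7·5.3 − ½·2.7² = 10.665.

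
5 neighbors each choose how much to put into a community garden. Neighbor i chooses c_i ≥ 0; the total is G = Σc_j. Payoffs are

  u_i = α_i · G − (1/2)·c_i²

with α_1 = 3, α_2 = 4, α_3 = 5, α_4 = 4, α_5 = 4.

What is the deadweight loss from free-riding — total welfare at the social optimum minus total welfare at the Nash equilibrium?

Neighbor i's FOC: ∂u_i/∂c_i = α_i − c_i = 0, so c_i* = α_i.
NE contributions = (3, 4, 5, 4, 4); G = 20.
W^NE = (Σα)·G − ½Σα_i² = 20² − ½·82 = 359.
Planner sets c_i = Σα_j = 20 for every i, so G^SO = 5·20 = 100.
W^SO = (Σα)·G^SO − ½·5·(Σα)² = (5/2)·20² = 1000.
Deadweight loss = W^SO − W^NE = 641.

641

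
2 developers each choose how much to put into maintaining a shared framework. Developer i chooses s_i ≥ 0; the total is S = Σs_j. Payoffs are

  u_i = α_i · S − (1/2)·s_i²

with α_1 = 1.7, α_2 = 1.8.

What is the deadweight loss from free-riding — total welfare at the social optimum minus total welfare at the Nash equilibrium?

3.065

Developer i's FOC: ∂u_i/∂s_i = α_i − s_i = 0, so s_i* = α_i.
NE contributions = (1.7, 1.8); S = 3.5.
W^NE = (Σα)·S − ½Σα_i² = 3.5² − ½·6.13 = 9.185.
Planner sets s_i = Σα_j = 3.5 for every i, so S^SO = 2·3.5 = 7.
W^SO = (Σα)·S^SO − ½·2·(Σα)² = (2/2)·3.5² = 12.25.
Deadweight loss = W^SO − W^NE = 3.065.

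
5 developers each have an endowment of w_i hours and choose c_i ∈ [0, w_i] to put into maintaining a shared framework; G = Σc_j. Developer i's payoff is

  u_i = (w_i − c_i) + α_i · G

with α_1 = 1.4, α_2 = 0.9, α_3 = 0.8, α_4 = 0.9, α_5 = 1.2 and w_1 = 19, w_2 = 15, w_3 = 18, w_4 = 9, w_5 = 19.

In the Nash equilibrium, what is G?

∂u_i/∂c_i = α_i − 1, so developer i contributes w_i if α_i > 1, else 0.
α_i > 1 for i ∈ {1, 5}; NE contributions (19, 0, 0, 0, 19), G = 38.

38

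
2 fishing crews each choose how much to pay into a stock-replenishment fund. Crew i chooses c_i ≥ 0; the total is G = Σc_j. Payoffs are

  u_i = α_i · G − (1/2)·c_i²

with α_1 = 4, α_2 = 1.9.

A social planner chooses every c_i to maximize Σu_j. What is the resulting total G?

11.8

Planner FOC: ∂(Σu_j)/∂c_i = (Σα_j) − c_i = 0, so c_i^SO = Σα_j = 5.9 for every i; G^SO = 11.8.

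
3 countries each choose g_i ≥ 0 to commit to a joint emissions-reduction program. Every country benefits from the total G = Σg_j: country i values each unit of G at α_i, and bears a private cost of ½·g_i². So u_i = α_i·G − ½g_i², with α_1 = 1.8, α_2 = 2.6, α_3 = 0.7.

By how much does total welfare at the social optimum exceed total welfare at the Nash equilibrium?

18.25

Country i's FOC: ∂u_i/∂g_i = α_i − g_i = 0, so g_i* = α_i.
NE contributions = (1.8, 2.6, 0.7); G = 5.1.
W^NE = (Σα)·G − ½Σα_i² = 5.1² − ½·10.49 = 20.765.
Planner sets g_i = Σα_j = 5.1 for every i, so G^SO = 3·5.1 = 15.3.
W^SO = (Σα)·G^SO − ½·3·(Σα)² = (3/2)·5.1² = 39.015.
Deadweight loss = W^SO − W^NE = 18.25.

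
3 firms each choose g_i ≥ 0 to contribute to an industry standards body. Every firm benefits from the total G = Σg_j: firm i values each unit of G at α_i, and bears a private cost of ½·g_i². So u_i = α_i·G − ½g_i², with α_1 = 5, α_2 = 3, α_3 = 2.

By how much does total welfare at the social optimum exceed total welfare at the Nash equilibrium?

Firm i's FOC: ∂u_i/∂g_i = α_i − g_i = 0, so g_i* = α_i.
NE contributions = (5, 3, 2); G = 10.
W^NE = (Σα)·G − ½Σα_i² = 10² − ½·38 = 81.
Planner sets g_i = Σα_j = 10 for every i, so G^SO = 3·10 = 30.
W^SO = (Σα)·G^SO − ½·3·(Σα)² = (3/2)·10² = 150.
Deadweight loss = W^SO − W^NE = 69.

69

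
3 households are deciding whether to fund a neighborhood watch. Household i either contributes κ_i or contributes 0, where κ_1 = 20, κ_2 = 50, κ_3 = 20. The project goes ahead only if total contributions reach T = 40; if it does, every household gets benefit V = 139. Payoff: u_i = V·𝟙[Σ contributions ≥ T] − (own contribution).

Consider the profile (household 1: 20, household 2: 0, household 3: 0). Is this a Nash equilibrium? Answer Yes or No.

Total = 20 < 40: not provided.
Household 1 (pledges 20, payoff -20): dropping to 0 → total 0, payoff 0. Profitable deviation.

No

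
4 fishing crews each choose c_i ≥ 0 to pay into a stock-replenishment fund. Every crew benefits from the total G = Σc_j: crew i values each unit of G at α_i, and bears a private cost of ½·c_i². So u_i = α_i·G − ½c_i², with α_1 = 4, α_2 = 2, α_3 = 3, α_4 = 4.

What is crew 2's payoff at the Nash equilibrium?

Crew i's FOC: ∂u_i/∂c_i = α_i − c_i = 0, so c_i* = α_i.
NE contributions = (4, 2, 3, 4); G = 13.
u_2 = α_2·G − ½·(c_2)² = 2·13 − ½·2² = 24.

24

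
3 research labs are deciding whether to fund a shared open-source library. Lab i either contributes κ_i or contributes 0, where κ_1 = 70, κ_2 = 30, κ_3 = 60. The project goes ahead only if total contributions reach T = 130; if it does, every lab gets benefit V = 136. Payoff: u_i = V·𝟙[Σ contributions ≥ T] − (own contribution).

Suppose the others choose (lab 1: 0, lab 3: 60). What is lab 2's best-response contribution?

Others' total = 60. Even contributing 30 gives 90 < 130: no benefit either way.
Best response: 0.

0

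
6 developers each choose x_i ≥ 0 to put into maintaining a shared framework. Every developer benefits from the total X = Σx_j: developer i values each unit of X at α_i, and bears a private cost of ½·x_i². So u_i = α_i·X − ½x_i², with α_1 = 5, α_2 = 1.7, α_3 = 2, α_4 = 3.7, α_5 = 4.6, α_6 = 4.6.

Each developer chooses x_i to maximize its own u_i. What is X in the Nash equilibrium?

Developer i's FOC: ∂u_i/∂x_i = α_i − x_i = 0, so x_i* = α_i.
NE contributions = (5, 1.7, 2, 3.7, 4.6, 4.6); X = 21.6.

21.6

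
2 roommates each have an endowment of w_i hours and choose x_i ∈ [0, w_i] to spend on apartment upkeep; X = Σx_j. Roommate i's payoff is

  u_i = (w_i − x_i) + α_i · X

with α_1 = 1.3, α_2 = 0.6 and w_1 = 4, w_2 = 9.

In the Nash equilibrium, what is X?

∂u_i/∂x_i = α_i − 1, so roommate i contributes w_i if α_i > 1, else 0.
α_i > 1 for i ∈ {1}; NE contributions (4, 0), X = 4.

4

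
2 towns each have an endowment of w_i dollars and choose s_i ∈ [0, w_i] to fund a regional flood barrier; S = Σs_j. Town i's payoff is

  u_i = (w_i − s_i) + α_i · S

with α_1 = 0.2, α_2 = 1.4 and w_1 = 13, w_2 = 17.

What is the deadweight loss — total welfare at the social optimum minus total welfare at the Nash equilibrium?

∂u_i/∂s_i = α_i − 1, so town i contributes w_i if α_i > 1, else 0.
α_i > 1 for i ∈ {2}; NE contributions (0, 17), S = 17.
W^NE = Σw_i − S^NE + (Σα_i)·S^NE = 30 + 0.6·17 = 40.2.
Planner: ∂(Σu_j)/∂s_i = Σα_j − 1 = 0.6 > 0, so everyone contributes w_i; S^SO = 30, W^SO = 30 + 0.6·30 = 48.
Deadweight loss = 7.8.

7.8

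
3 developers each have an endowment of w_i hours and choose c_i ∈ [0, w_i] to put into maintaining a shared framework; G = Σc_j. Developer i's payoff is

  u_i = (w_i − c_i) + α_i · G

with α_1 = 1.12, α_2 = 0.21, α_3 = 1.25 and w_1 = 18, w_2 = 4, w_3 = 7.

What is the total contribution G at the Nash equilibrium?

25

∂u_i/∂c_i = α_i − 1, so developer i contributes w_i if α_i > 1, else 0.
α_i > 1 for i ∈ {1, 3}; NE contributions (18, 0, 7), G = 25.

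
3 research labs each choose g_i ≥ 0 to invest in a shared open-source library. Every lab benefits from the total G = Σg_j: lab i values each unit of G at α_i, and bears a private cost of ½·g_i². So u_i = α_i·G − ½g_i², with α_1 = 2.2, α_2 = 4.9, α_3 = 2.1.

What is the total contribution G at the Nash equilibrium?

9.2

Lab i's FOC: ∂u_i/∂g_i = α_i − g_i = 0, so g_i* = α_i.
NE contributions = (2.2, 4.9, 2.1); G = 9.2.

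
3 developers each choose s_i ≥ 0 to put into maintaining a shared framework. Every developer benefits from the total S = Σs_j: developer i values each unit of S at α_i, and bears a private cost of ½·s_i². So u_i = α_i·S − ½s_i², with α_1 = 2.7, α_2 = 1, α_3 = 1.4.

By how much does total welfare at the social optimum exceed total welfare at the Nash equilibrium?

Developer i's FOC: ∂u_i/∂s_i = α_i − s_i = 0, so s_i* = α_i.
NE contributions = (2.7, 1, 1.4); S = 5.1.
W^NE = (Σα)·S − ½Σα_i² = 5.1² − ½·10.25 = 20.885.
Planner sets s_i = Σα_j = 5.1 for every i, so S^SO = 3·5.1 = 15.3.
W^SO = (Σα)·S^SO − ½·3·(Σα)² = (3/2)·5.1² = 39.015.
Deadweight loss = W^SO − W^NE = 18.13.

18.13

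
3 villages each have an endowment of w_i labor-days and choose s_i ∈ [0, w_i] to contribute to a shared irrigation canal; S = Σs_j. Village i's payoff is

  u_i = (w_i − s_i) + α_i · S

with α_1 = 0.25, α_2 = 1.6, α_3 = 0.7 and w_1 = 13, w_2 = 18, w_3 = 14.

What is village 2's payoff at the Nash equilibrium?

28.8

∂u_i/∂s_i = α_i − 1, so village i contributes w_i if α_i > 1, else 0.
α_i > 1 for i ∈ {2}; NE contributions (0, 18, 0), S = 18.
u_2 = (18 − 18) + 1.6·18 = 28.8.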